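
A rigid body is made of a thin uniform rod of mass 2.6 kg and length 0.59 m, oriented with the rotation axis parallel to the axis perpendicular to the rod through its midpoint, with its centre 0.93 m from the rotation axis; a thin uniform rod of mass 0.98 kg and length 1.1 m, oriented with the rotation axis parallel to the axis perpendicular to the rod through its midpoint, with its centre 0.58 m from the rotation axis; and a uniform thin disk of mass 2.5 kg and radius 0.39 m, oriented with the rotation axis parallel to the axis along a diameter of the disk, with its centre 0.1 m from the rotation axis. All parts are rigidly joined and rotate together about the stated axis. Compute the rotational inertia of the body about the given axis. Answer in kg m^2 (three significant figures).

Thin rod: I_cm = (1/12)ML² = (1/12)(2.6)(0.59)² = 0.075422 kg m^2; centre at d = 0.93 m, so I = I_cm + Md² gives I = 0.075422 + (2.6)(0.93)² = 2.3242 kg m^2.
Thin rod: I_cm = (1/12)ML² = (1/12)(0.98)(1.1)² = 0.098817 kg m^2; centre at d = 0.58 m, so I = I_cm + Md² gives I = 0.098817 + (0.98)(0.58)² = 0.42849 kg m^2.
Thin disk: I_cm = (1/4)MR² = (1/4)(2.5)(0.39)² = 0.095063 kg m^2; centre at d = 0.1 m, so I = I_cm + Md² gives I = 0.095063 + (2.5)(0.1)² = 0.12006 kg m^2.
Total I = 2.3242 + 0.42849 + 0.12006 = 2.8727 kg m^2.

2.87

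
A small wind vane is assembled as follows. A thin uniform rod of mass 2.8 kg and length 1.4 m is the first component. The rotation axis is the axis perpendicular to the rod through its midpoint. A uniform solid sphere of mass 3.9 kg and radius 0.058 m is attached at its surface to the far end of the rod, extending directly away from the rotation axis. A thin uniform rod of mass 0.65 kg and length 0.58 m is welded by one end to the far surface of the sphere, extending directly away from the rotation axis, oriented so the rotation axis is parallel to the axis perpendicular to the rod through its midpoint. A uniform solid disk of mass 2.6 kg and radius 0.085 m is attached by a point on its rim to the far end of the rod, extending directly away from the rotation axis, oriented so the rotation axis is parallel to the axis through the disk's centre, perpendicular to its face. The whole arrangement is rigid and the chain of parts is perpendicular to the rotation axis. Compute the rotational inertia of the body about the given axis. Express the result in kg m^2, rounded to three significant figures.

9.23

Thin rod: I_cm = (1/12)ML² = (1/12)(2.8)(1.4)² = 0.45733 kg m^2; axis through the centre, so I = 0.45733 kg m^2.
Solid sphere: I_cm = (2/5)MR² = (2/5)(3.9)(0.058)² = 0.0052478 kg m^2; centre at d = 0.7 + 0.058 = 0.758 m, so I = I_cm + Md² gives I = 0.0052478 + (3.9)(0.758)² = 2.246 kg m^2.
Thin rod: I_cm = (1/12)ML² = (1/12)(0.65)(0.58)² = 0.018222 kg m^2; centre at d = 0.7 + 0.058 + 0.058 + 0.29 = 1.106 m, so I = I_cm + Md² gives I = 0.018222 + (0.65)(1.106)² = 0.81333 kg m^2.
Solid disk: I_cm = (1/2)MR² = (1/2)(2.6)(0.085)² = 0.0093925 kg m^2; centre at d = 0.7 + 0.058 + 0.058 + 0.29 + 0.29 + 0.085 = 1.481 m, so I = I_cm + Md² gives I = 0.0093925 + (2.6)(1.481)² = 5.7121 kg m^2.
Total I = 0.45733 + 2.246 + 0.81333 + 5.7121 = 9.2288 kg m^2.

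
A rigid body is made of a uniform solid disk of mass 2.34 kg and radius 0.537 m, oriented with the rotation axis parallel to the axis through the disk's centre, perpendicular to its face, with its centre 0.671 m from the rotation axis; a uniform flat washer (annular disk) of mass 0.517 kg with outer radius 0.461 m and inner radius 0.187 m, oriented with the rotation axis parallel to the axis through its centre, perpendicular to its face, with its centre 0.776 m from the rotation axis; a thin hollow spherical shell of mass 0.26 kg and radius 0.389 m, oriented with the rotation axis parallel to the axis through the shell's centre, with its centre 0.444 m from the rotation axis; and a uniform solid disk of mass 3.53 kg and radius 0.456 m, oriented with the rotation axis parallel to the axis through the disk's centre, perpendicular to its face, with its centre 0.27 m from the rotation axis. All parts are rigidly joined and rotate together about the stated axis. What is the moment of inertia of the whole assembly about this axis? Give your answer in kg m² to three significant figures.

Solid disk: I_cm = (1/2)MR² = (1/2)(2.34)(0.537)² = 0.33739 kg m²; centre at d = 0.671 m, so the parallel axis theorem gives I = 0.33739 + (2.34)(0.671)² = 1.391 kg m².
Annular disk: I_cm = (1/2)M(R²+r²) = (1/2)(0.517)[(0.461)² + (0.187)²] = 0.063976 kg m²; centre at d = 0.776 m, so the parallel axis theorem gives I = 0.063976 + (0.517)(0.776)² = 0.3753 kg m².
Spherical shell: I_cm = (2/3)MR² = (2/3)(0.26)(0.389)² = 0.026229 kg m²; centre at d = 0.444 m, so the parallel axis theorem gives I = 0.026229 + (0.26)(0.444)² = 0.077484 kg m².
Solid disk: I_cm = (1/2)MR² = (1/2)(3.53)(0.456)² = 0.36701 kg m²; centre at d = 0.27 m, so the parallel axis theorem gives I = 0.36701 + (3.53)(0.27)² = 0.62434 kg m².
Total I = 1.391 + 0.3753 + 0.077484 + 0.62434 = 2.4681 kg m².

2.47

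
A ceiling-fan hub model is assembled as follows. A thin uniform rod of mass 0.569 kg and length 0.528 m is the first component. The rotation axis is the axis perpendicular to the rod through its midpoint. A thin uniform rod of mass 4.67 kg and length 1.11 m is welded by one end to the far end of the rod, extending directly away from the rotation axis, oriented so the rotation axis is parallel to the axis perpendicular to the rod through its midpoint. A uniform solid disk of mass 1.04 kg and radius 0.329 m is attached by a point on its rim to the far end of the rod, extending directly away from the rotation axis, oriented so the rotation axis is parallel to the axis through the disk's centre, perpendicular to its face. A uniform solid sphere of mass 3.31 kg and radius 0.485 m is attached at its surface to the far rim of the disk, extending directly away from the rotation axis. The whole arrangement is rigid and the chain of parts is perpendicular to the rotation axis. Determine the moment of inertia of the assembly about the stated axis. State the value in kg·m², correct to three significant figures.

Thin rod: I_cm = (1/12)ML² = (1/12)(0.569)(0.528)² = 0.013219 kg·m²; axis through the centre, so I = 0.013219 kg·m².
Thin rod: I_cm = (1/12)ML² = (1/12)(4.67)(1.11)² = 0.47949 kg·m²; centre at d = 0.264 + 0.555 = 0.819 m, so I = I_cm + Md² gives I = 0.47949 + (4.67)(0.819)² = 3.6119 kg·m².
Solid disk: I_cm = (1/2)MR² = (1/2)(1.04)(0.329)² = 0.056285 kg·m²; centre at d = 0.264 + 0.555 + 0.555 + 0.329 = 1.703 m, so I = I_cm + Md² gives I = 0.056285 + (1.04)(1.703)² = 3.0725 kg·m².
Solid sphere: I_cm = (2/5)MR² = (2/5)(3.31)(0.485)² = 0.31144 kg·m²; centre at d = 0.264 + 0.555 + 0.555 + 0.329 + 0.329 + 0.485 = 2.517 m, so I = I_cm + Md² gives I = 0.31144 + (3.31)(2.517)² = 21.281 kg·m².
Total I = 0.013219 + 3.6119 + 3.0725 + 21.281 = 27.979 kg·m².

28.0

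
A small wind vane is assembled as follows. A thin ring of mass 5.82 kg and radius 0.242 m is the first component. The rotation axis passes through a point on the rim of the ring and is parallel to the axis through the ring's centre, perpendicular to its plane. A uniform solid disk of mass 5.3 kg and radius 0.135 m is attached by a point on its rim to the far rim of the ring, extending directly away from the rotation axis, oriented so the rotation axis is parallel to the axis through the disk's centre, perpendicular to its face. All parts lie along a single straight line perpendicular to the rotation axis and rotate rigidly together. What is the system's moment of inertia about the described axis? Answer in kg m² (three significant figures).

Thin ring: I_cm = MR² = (5.82)(0.242)² = 0.34084 kg m²; centre at d = 0.242 m, so I = I_cm + Md² gives I = 0.34084 + (5.82)(0.242)² = 0.68168 kg m².
Solid disk: I_cm = (1/2)MR² = (1/2)(5.3)(0.135)² = 0.048296 kg m²; centre at d = 0.242 + 0.242 + 0.135 = 0.619 m, so I = I_cm + Md² gives I = 0.048296 + (5.3)(0.619)² = 2.079 kg m².
Total I = 0.68168 + 2.079 = 2.7607 kg m².

2.76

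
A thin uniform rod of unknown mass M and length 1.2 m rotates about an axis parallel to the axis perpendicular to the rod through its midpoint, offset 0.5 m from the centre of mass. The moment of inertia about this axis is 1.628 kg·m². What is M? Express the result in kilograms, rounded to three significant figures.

4.40

I = I_cm + Md² = (1/12)ML² + Md² = M·[0.0833333·(1.2)² + (0.5)²] = M·0.37.
So M = 1.628 / 0.37 = 4.4 kg.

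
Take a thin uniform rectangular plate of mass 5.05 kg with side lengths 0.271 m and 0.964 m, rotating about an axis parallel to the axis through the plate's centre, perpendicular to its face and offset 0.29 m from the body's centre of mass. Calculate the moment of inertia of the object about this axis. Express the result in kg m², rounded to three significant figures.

0.847

I_cm = (1/12)M(a²+b²) = (1/12)(5.05)[(0.271)² + (0.964)²] = 0.42199 kg m²; centre at d = 0.29 m, so the parallel axis theorem gives I = 0.42199 + (5.05)(0.29)² = 0.84669 kg m².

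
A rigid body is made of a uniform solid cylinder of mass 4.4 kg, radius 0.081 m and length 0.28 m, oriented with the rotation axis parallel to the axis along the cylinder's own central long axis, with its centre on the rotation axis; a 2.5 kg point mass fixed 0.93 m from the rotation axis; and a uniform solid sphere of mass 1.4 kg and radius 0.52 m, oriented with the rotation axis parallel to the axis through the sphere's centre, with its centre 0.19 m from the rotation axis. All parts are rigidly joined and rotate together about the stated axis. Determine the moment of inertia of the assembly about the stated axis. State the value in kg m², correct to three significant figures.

Solid cylinder: I_cm = (1/2)MR² = (1/2)(4.4)(0.081)² = 0.014434 kg m²; axis through the centre, so I = 0.014434 kg m².
Point mass: I_cm = 0; centre at d = 0.93 m, so I = I_cm + Md² gives I = 0 + (2.5)(0.93)² = 2.1623 kg m².
Solid sphere: I_cm = (2/5)MR² = (2/5)(1.4)(0.52)² = 0.15142 kg m²; centre at d = 0.19 m, so I = I_cm + Md² gives I = 0.15142 + (1.4)(0.19)² = 0.20196 kg m².
Total I = 0.014434 + 2.1623 + 0.20196 = 2.3786 kg m².

2.38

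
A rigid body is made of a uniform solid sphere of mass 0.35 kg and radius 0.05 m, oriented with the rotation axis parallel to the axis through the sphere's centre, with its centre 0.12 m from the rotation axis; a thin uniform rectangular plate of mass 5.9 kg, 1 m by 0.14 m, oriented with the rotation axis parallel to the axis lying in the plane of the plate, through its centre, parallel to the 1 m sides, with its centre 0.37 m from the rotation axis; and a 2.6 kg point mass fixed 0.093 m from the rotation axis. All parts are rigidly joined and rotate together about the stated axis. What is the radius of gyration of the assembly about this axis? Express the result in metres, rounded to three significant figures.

0.309

Solid sphere: I_cm = (2/5)MR² = (2/5)(0.35)(0.05)² = 0.00035 kg m²; centre at d = 0.12 m, so I = I_cm + Md² gives I = 0.00035 + (0.35)(0.12)² = 0.00539 kg m².
Rectangular plate: I_cm = (1/12)Mb² = (1/12)(5.9)(0.14)² = 0.0096367 kg m²; centre at d = 0.37 m, so I = I_cm + Md² gives I = 0.0096367 + (5.9)(0.37)² = 0.81735 kg m².
Point mass: I_cm = 0; centre at d = 0.093 m, so I = I_cm + Md² gives I = 0 + (2.6)(0.093)² = 0.022487 kg m².
Total I = 0.84522 kg m²; total mass M = 8.85 kg.
k = √(I/M) = √(0.84522/8.85) = 0.30904 m.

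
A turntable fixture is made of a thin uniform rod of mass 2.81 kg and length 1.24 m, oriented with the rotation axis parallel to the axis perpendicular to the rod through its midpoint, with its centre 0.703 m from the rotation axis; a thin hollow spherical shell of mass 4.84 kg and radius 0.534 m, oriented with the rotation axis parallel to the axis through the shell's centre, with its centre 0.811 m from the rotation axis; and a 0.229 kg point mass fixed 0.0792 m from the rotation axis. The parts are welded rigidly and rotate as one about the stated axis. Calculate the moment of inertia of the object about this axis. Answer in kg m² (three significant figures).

Thin rod: I_cm = (1/12)ML² = (1/12)(2.81)(1.24)² = 0.36005 kg m²; centre at d = 0.703 m, so the parallel axis theorem gives I = 0.36005 + (2.81)(0.703)² = 1.7488 kg m².
Spherical shell: I_cm = (2/3)MR² = (2/3)(4.84)(0.534)² = 0.9201 kg m²; centre at d = 0.811 m, so the parallel axis theorem gives I = 0.9201 + (4.84)(0.811)² = 4.1035 kg m².
Point mass: I_cm = 0; centre at d = 0.0792 m, so the parallel axis theorem gives I = 0 + (0.229)(0.0792)² = 0.0014364 kg m².
Total I = 1.7488 + 4.1035 + 0.0014364 = 5.8537 kg m².

5.85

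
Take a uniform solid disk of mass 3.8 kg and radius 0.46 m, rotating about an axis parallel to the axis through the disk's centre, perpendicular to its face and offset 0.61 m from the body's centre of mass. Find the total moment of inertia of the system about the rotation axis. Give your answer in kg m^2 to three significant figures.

1.82

I_cm = (1/2)MR² = (1/2)(3.8)(0.46)² = 0.40204 kg m^2; centre at d = 0.61 m, so I = I_cm + Md² gives I = 0.40204 + (3.8)(0.61)² = 1.816 kg m^2.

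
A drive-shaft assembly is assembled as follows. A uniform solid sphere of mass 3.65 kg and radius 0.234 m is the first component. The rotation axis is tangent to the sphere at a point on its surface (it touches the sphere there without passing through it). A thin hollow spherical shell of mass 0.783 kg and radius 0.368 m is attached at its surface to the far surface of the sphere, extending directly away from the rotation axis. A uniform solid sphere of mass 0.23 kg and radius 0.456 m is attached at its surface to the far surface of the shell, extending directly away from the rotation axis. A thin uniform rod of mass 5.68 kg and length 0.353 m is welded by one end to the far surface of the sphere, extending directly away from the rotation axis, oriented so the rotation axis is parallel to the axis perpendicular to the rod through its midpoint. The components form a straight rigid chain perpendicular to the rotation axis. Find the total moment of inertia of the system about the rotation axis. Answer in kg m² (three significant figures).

31.5

Solid sphere: I_cm = (2/5)MR² = (2/5)(3.65)(0.234)² = 0.079944 kg m²; centre at d = 0.234 m, so the parallel axis theorem gives I = 0.079944 + (3.65)(0.234)² = 0.2798 kg m².
Spherical shell: I_cm = (2/3)MR² = (2/3)(0.783)(0.368)² = 0.070691 kg m²; centre at d = 0.234 + 0.234 + 0.368 = 0.836 m, so the parallel axis theorem gives I = 0.070691 + (0.783)(0.836)² = 0.61793 kg m².
Solid sphere: I_cm = (2/5)MR² = (2/5)(0.23)(0.456)² = 0.01913 kg m²; centre at d = 0.234 + 0.234 + 0.368 + 0.368 + 0.456 = 1.66 m, so the parallel axis theorem gives I = 0.01913 + (0.23)(1.66)² = 0.65292 kg m².
Thin rod: I_cm = (1/12)ML² = (1/12)(5.68)(0.353)² = 0.058982 kg m²; centre at d = 0.234 + 0.234 + 0.368 + 0.368 + 0.456 + 0.456 + 0.1765 = 2.2925 m, so the parallel axis theorem gives I = 0.058982 + (5.68)(2.2925)² = 29.911 kg m².
Total I = 0.2798 + 0.61793 + 0.65292 + 29.911 = 31.461 kg m².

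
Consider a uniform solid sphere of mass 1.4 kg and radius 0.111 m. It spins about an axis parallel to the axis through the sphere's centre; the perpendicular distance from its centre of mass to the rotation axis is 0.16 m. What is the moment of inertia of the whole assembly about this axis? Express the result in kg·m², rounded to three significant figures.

I_cm = (2/5)MR² = (2/5)(1.4)(0.111)² = 0.0068998 kg·m²; centre at d = 0.16 m, so the parallel axis theorem gives I = 0.0068998 + (1.4)(0.16)² = 0.04274 kg·m².

0.0427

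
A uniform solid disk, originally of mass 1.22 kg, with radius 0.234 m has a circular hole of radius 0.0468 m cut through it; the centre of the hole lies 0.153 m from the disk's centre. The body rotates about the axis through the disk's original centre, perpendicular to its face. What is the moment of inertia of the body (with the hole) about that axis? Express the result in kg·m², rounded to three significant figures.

0.0322

Unpierced body about its centre: I₀ = (1/2)MR² = (1/2)(1.22)(0.234)² = 0.033401 kg·m².
The removed disk has mass m = M·(r/R)² = (1.22)(0.0468/0.234)² = 0.0488 kg (same uniform areal density).
Its moment of inertia about the rotation axis (parallel-axis theorem): I_hole = (1/2)mr² + md² = (1/2)(0.0488)(0.0468)² + (0.0488)(0.153)² = 0.0011958 kg·m².
Treating the hole as negative mass, I = I₀ − I_hole = 0.033401 − 0.0011958 = 0.032205 kg·m².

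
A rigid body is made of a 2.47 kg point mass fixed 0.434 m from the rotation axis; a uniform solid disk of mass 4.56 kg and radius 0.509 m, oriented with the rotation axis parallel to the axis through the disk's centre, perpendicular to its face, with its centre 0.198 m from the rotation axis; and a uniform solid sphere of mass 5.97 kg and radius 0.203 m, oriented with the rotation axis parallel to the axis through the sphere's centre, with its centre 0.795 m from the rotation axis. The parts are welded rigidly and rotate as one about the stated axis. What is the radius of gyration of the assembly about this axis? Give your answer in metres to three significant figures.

0.627

Point mass: I_cm = 0; centre at d = 0.434 m, so the parallel axis theorem gives I = 0 + (2.47)(0.434)² = 0.46524 kg m^2.
Solid disk: I_cm = (1/2)MR² = (1/2)(4.56)(0.509)² = 0.5907 kg m^2; centre at d = 0.198 m, so the parallel axis theorem gives I = 0.5907 + (4.56)(0.198)² = 0.76947 kg m^2.
Solid sphere: I_cm = (2/5)MR² = (2/5)(5.97)(0.203)² = 0.098407 kg m^2; centre at d = 0.795 m, so the parallel axis theorem gives I = 0.098407 + (5.97)(0.795)² = 3.8716 kg m^2.
Total I = 5.1063 kg m^2; total mass M = 13 kg.
k = √(I/M) = √(5.1063/13) = 0.62673 m.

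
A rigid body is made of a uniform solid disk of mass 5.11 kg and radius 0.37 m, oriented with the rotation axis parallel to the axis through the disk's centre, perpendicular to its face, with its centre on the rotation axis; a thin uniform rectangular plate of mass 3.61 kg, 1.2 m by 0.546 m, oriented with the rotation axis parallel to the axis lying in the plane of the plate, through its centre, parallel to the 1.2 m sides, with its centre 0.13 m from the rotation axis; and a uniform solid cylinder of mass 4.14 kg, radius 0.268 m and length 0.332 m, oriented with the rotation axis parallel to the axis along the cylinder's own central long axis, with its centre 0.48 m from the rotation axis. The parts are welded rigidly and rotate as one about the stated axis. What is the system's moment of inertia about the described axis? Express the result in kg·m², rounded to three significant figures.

Solid disk: I_cm = (1/2)MR² = (1/2)(5.11)(0.37)² = 0.34978 kg·m²; axis through the centre, so I = 0.34978 kg·m².
Rectangular plate: I_cm = (1/12)Mb² = (1/12)(3.61)(0.546)² = 0.089683 kg·m²; centre at d = 0.13 m, so the parallel axis theorem gives I = 0.089683 + (3.61)(0.13)² = 0.15069 kg·m².
Solid cylinder: I_cm = (1/2)MR² = (1/2)(4.14)(0.268)² = 0.14868 kg·m²; centre at d = 0.48 m, so the parallel axis theorem gives I = 0.14868 + (4.14)(0.48)² = 1.1025 kg·m².
Total I = 0.34978 + 0.15069 + 1.1025 = 1.603 kg·m².

1.60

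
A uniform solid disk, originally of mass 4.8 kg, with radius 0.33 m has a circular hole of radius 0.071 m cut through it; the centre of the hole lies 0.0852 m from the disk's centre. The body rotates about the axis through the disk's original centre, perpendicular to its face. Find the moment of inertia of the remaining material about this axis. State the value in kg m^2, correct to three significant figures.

Unpierced body about its centre: I₀ = (1/2)MR² = (1/2)(4.8)(0.33)² = 0.26136 kg m^2.
The removed disk has mass m = M·(r/R)² = (4.8)(0.071/0.33)² = 0.22219 kg (same uniform areal density).
Its moment of inertia about the rotation axis (parallel-axis theorem): I_hole = (1/2)mr² + md² = (1/2)(0.22219)(0.071)² + (0.22219)(0.0852)² = 0.0021729 kg m^2.
Treating the hole as negative mass, I = I₀ − I_hole = 0.26136 − 0.0021729 = 0.25919 kg m^2.

0.259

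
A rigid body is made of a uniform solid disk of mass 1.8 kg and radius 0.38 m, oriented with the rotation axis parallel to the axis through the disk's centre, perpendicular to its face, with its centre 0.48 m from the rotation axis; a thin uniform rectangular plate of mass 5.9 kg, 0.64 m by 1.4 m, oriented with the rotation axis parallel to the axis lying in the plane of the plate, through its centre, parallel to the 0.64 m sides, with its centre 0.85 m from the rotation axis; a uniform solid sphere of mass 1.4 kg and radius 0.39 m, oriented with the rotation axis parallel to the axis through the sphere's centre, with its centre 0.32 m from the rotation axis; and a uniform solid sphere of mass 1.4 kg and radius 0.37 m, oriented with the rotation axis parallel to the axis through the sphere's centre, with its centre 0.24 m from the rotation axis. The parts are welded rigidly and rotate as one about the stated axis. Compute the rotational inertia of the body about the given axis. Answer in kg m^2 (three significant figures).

6.16

Solid disk: I_cm = (1/2)MR² = (1/2)(1.8)(0.38)² = 0.12996 kg m^2; centre at d = 0.48 m, so I = I_cm + Md² gives I = 0.12996 + (1.8)(0.48)² = 0.54468 kg m^2.
Rectangular plate: I_cm = (1/12)Mb² = (1/12)(5.9)(1.4)² = 0.96367 kg m^2; centre at d = 0.85 m, so I = I_cm + Md² gives I = 0.96367 + (5.9)(0.85)² = 5.2264 kg m^2.
Solid sphere: I_cm = (2/5)MR² = (2/5)(1.4)(0.39)² = 0.085176 kg m^2; centre at d = 0.32 m, so I = I_cm + Md² gives I = 0.085176 + (1.4)(0.32)² = 0.22854 kg m^2.
Solid sphere: I_cm = (2/5)MR² = (2/5)(1.4)(0.37)² = 0.076664 kg m^2; centre at d = 0.24 m, so I = I_cm + Md² gives I = 0.076664 + (1.4)(0.24)² = 0.1573 kg m^2.
Total I = 0.54468 + 5.2264 + 0.22854 + 0.1573 = 6.1569 kg m^2.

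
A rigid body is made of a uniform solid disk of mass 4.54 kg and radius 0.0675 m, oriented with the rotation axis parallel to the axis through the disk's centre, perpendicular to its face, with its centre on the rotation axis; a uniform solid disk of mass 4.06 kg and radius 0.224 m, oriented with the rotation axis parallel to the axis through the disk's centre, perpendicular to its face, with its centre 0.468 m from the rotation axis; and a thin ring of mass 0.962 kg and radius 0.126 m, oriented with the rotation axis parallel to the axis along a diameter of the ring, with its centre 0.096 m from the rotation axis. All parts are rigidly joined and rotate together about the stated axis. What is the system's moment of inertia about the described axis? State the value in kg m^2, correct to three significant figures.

1.02

Solid disk: I_cm = (1/2)MR² = (1/2)(4.54)(0.0675)² = 0.010343 kg m^2; axis through the centre, so I = 0.010343 kg m^2.
Solid disk: I_cm = (1/2)MR² = (1/2)(4.06)(0.224)² = 0.10186 kg m^2; centre at d = 0.468 m, so the parallel axis theorem gives I = 0.10186 + (4.06)(0.468)² = 0.99109 kg m^2.
Thin ring: I_cm = (1/2)MR² = (1/2)(0.962)(0.126)² = 0.0076364 kg m^2; centre at d = 0.096 m, so the parallel axis theorem gives I = 0.0076364 + (0.962)(0.096)² = 0.016502 kg m^2.
Total I = 0.010343 + 0.99109 + 0.016502 = 1.0179 kg m^2.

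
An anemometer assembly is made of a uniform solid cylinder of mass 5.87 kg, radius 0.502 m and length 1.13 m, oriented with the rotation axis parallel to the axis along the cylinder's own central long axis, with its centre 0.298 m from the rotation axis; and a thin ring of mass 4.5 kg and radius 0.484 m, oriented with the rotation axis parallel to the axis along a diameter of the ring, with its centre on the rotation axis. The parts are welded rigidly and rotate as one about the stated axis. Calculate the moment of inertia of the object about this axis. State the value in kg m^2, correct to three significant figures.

1.79

Solid cylinder: I_cm = (1/2)MR² = (1/2)(5.87)(0.502)² = 0.73963 kg m^2; centre at d = 0.298 m, so the parallel axis theorem gives I = 0.73963 + (5.87)(0.298)² = 1.2609 kg m^2.
Thin ring: I_cm = (1/2)MR² = (1/2)(4.5)(0.484)² = 0.52708 kg m^2; axis through the centre, so I = 0.52708 kg m^2.
Total I = 1.2609 + 0.52708 = 1.788 kg m^2.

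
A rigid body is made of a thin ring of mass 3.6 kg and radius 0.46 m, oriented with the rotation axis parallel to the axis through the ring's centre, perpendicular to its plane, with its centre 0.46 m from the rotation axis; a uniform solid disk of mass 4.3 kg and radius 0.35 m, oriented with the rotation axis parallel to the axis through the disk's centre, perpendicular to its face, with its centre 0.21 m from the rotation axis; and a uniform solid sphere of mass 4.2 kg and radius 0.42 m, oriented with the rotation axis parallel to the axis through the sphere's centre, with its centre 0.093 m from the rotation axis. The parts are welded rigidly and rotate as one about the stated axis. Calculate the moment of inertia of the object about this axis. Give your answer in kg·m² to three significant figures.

Thin ring: I_cm = MR² = (3.6)(0.46)² = 0.76176 kg·m²; centre at d = 0.46 m, so the parallel axis theorem gives I = 0.76176 + (3.6)(0.46)² = 1.5235 kg·m².
Solid disk: I_cm = (1/2)MR² = (1/2)(4.3)(0.35)² = 0.26337 kg·m²; centre at d = 0.21 m, so the parallel axis theorem gives I = 0.26337 + (4.3)(0.21)² = 0.453 kg·m².
Solid sphere: I_cm = (2/5)MR² = (2/5)(4.2)(0.42)² = 0.29635 kg·m²; centre at d = 0.093 m, so the parallel axis theorem gives I = 0.29635 + (4.2)(0.093)² = 0.33268 kg·m².
Total I = 1.5235 + 0.453 + 0.33268 = 2.3092 kg·m².

2.31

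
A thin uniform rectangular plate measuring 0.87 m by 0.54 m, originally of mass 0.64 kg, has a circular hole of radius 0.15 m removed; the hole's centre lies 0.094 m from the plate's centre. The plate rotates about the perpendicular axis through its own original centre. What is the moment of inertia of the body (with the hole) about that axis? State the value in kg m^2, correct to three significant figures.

Unpierced body about its centre: I₀ = (1/12)M(a²+b²) = (1/12)(0.64)[(0.87)² + (0.54)²] = 0.05592 kg m^2.
The removed disk has mass m = M·πr²/(ab) = (0.64)·π(0.15)²/(0.87·0.54) = 0.096294 kg (same uniform areal density).
Its moment of inertia about the rotation axis (parallel-axis theorem): I_hole = (1/2)mr² + md² = (1/2)(0.096294)(0.15)² + (0.096294)(0.094)² = 0.0019342 kg m^2.
Treating the hole as negative mass, I = I₀ − I_hole = 0.05592 − 0.0019342 = 0.053986 kg m^2.

0.0540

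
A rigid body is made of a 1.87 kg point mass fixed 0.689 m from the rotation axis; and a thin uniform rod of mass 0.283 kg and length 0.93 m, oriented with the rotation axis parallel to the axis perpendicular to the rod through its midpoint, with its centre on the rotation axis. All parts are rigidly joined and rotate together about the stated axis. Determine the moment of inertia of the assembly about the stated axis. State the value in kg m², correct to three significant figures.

0.908

Point mass: I_cm = 0; centre at d = 0.689 m, so the parallel axis theorem gives I = 0 + (1.87)(0.689)² = 0.88773 kg m².
Thin rod: I_cm = (1/12)ML² = (1/12)(0.283)(0.93)² = 0.020397 kg m²; axis through the centre, so I = 0.020397 kg m².
Total I = 0.88773 + 0.020397 = 0.90813 kg m².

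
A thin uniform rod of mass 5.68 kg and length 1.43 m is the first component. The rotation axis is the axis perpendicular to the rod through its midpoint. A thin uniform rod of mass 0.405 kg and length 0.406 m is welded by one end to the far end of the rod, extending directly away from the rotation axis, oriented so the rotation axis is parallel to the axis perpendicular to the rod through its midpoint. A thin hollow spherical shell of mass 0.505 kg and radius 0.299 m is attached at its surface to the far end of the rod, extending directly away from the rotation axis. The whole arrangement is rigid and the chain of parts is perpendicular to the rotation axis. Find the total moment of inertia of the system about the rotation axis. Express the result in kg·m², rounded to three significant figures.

2.36

Thin rod: I_cm = (1/12)ML² = (1/12)(5.68)(1.43)² = 0.96792 kg·m²; axis through the centre, so I = 0.96792 kg·m².
Thin rod: I_cm = (1/12)ML² = (1/12)(0.405)(0.406)² = 0.0055632 kg·m²; centre at d = 0.715 + 0.203 = 0.918 m, so the parallel axis theorem gives I = 0.0055632 + (0.405)(0.918)² = 0.34687 kg·m².
Spherical shell: I_cm = (2/3)MR² = (2/3)(0.505)(0.299)² = 0.030098 kg·m²; centre at d = 0.715 + 0.203 + 0.203 + 0.299 = 1.42 m, so the parallel axis theorem gives I = 0.030098 + (0.505)(1.42)² = 1.0484 kg·m².
Total I = 0.96792 + 0.34687 + 1.0484 = 2.3632 kg·m².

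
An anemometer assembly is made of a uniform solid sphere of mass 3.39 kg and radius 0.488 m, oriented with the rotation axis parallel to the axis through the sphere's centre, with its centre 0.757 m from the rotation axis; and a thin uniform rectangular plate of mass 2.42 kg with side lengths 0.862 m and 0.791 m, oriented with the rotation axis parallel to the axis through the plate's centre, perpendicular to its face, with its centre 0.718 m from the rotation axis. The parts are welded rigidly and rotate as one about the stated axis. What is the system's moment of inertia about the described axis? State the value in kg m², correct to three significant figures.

3.79

Solid sphere: I_cm = (2/5)MR² = (2/5)(3.39)(0.488)² = 0.32292 kg m²; centre at d = 0.757 m, so I = I_cm + Md² gives I = 0.32292 + (3.39)(0.757)² = 2.2656 kg m².
Rectangular plate: I_cm = (1/12)M(a²+b²) = (1/12)(2.42)[(0.862)² + (0.791)²] = 0.27603 kg m²; centre at d = 0.718 m, so I = I_cm + Md² gives I = 0.27603 + (2.42)(0.718)² = 1.5236 kg m².
Total I = 2.2656 + 1.5236 = 3.7892 kg m².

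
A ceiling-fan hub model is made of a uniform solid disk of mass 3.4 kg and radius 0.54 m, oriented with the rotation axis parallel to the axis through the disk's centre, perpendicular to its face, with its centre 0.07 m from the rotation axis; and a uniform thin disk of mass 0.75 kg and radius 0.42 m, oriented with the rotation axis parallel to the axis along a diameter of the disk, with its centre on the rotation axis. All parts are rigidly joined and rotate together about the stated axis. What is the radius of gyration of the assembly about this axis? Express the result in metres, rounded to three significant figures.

0.363

Solid disk: I_cm = (1/2)MR² = (1/2)(3.4)(0.54)² = 0.49572 kg m²; centre at d = 0.07 m, so I = I_cm + Md² gives I = 0.49572 + (3.4)(0.07)² = 0.51238 kg m².
Thin disk: I_cm = (1/4)MR² = (1/4)(0.75)(0.42)² = 0.033075 kg m²; axis through the centre, so I = 0.033075 kg m².
Total I = 0.54546 kg m²; total mass M = 4.15 kg.
k = √(I/M) = √(0.54546/4.15) = 0.36254 m.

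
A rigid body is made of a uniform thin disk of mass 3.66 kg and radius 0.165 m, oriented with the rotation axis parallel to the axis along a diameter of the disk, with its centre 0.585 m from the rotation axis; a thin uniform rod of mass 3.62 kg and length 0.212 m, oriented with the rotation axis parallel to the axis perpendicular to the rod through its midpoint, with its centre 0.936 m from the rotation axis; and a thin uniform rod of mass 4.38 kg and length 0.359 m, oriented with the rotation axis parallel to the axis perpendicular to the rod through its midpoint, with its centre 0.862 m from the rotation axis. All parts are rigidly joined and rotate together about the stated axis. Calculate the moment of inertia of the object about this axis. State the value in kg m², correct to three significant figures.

Thin disk: I_cm = (1/4)MR² = (1/4)(3.66)(0.165)² = 0.024911 kg m²; centre at d = 0.585 m, so the parallel axis theorem gives I = 0.024911 + (3.66)(0.585)² = 1.2775 kg m².
Thin rod: I_cm = (1/12)ML² = (1/12)(3.62)(0.212)² = 0.013558 kg m²; centre at d = 0.936 m, so the parallel axis theorem gives I = 0.013558 + (3.62)(0.936)² = 3.185 kg m².
Thin rod: I_cm = (1/12)ML² = (1/12)(4.38)(0.359)² = 0.047042 kg m²; centre at d = 0.862 m, so the parallel axis theorem gives I = 0.047042 + (4.38)(0.862)² = 3.3016 kg m².
Total I = 1.2775 + 3.185 + 3.3016 = 7.7641 kg m².

7.76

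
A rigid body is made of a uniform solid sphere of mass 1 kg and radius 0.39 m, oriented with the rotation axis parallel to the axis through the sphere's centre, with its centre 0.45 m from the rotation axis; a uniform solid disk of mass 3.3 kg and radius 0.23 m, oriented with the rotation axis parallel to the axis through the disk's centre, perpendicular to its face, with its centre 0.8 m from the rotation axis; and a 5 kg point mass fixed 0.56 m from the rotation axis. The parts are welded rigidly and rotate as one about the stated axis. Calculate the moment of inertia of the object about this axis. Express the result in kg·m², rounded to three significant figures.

4.03

Solid sphere: I_cm = (2/5)MR² = (2/5)(1)(0.39)² = 0.06084 kg·m²; centre at d = 0.45 m, so the parallel axis theorem gives I = 0.06084 + (1)(0.45)² = 0.26334 kg·m².
Solid disk: I_cm = (1/2)MR² = (1/2)(3.3)(0.23)² = 0.087285 kg·m²; centre at d = 0.8 m, so the parallel axis theorem gives I = 0.087285 + (3.3)(0.8)² = 2.1993 kg·m².
Point mass: I_cm = 0; centre at d = 0.56 m, so the parallel axis theorem gives I = 0 + (5)(0.56)² = 1.568 kg·m².
Total I = 0.26334 + 2.1993 + 1.568 = 4.0306 kg·m².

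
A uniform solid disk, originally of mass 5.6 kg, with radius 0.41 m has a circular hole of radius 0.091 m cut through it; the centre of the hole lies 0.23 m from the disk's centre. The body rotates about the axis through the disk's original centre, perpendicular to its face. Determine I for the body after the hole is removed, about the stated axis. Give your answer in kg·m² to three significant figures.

Unpierced body about its centre: I₀ = (1/2)MR² = (1/2)(5.6)(0.41)² = 0.47068 kg·m².
The removed disk has mass m = M·(r/R)² = (5.6)(0.091/0.41)² = 0.27587 kg (same uniform areal density).
Its moment of inertia about the rotation axis (parallel-axis theorem): I_hole = (1/2)mr² + md² = (1/2)(0.27587)(0.091)² + (0.27587)(0.23)² = 0.015736 kg·m².
Treating the hole as negative mass, I = I₀ − I_hole = 0.47068 − 0.015736 = 0.45494 kg·m².

0.455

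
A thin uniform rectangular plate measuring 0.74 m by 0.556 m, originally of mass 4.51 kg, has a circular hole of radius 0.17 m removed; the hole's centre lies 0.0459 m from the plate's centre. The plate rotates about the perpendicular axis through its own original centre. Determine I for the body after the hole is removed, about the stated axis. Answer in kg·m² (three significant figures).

Unpierced body about its centre: I₀ = (1/12)M(a²+b²) = (1/12)(4.51)[(0.74)² + (0.556)²] = 0.32199 kg·m².
The removed disk has mass m = M·πr²/(ab) = (4.51)·π(0.17)²/(0.74·0.556) = 0.99522 kg (same uniform areal density).
Its moment of inertia about the rotation axis (parallel-axis theorem): I_hole = (1/2)mr² + md² = (1/2)(0.99522)(0.17)² + (0.99522)(0.0459)² = 0.016478 kg·m².
Treating the hole as negative mass, I = I₀ − I_hole = 0.32199 − 0.016478 = 0.30551 kg·m².

0.306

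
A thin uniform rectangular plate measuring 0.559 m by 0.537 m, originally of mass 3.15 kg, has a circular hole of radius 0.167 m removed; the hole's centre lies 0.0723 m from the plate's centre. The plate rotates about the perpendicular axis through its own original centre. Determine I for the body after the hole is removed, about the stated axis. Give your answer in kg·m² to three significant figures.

Unpierced body about its centre: I₀ = (1/12)M(a²+b²) = (1/12)(3.15)[(0.559)² + (0.537)²] = 0.15772 kg·m².
The removed disk has mass m = M·πr²/(ab) = (3.15)·π(0.167)²/(0.559·0.537) = 0.91941 kg (same uniform areal density).
Its moment of inertia about the rotation axis (parallel-axis theorem): I_hole = (1/2)mr² + md² = (1/2)(0.91941)(0.167)² + (0.91941)(0.0723)² = 0.017627 kg·m².
Treating the hole as negative mass, I = I₀ − I_hole = 0.15772 − 0.017627 = 0.1401 kg·m².

0.140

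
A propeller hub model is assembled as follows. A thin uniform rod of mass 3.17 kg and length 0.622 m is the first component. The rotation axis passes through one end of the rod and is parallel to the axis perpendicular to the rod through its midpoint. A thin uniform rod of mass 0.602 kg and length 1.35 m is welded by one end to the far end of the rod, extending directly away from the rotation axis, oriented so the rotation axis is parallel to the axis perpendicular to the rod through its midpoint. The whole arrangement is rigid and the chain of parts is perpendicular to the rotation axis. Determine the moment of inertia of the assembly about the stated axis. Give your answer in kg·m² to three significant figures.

Thin rod: I_cm = (1/12)ML² = (1/12)(3.17)(0.622)² = 0.1022 kg·m²; centre at d = 0.311 m, so the parallel axis theorem gives I = 0.1022 + (3.17)(0.311)² = 0.40881 kg·m².
Thin rod: I_cm = (1/12)ML² = (1/12)(0.602)(1.35)² = 0.091429 kg·m²; centre at d = 0.311 + 0.311 + 0.675 = 1.297 m, so the parallel axis theorem gives I = 0.091429 + (0.602)(1.297)² = 1.1041 kg·m².
Total I = 0.40881 + 1.1041 = 1.5129 kg·m².

1.51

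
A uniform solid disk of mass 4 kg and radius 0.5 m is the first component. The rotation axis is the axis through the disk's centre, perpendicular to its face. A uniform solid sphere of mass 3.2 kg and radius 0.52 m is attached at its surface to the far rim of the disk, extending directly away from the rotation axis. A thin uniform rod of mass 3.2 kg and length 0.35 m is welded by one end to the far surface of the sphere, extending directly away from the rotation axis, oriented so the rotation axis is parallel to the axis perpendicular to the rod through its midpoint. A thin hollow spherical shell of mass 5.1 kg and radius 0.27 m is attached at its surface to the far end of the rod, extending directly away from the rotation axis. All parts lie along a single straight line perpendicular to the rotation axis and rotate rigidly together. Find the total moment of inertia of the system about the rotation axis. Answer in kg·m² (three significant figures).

37.7

Solid disk: I_cm = (1/2)MR² = (1/2)(4)(0.5)² = 0.5 kg·m²; axis through the centre, so I = 0.5 kg·m².
Solid sphere: I_cm = (2/5)MR² = (2/5)(3.2)(0.52)² = 0.34611 kg·m²; centre at d = 0.5 + 0.52 = 1.02 m, so I = I_cm + Md² gives I = 0.34611 + (3.2)(1.02)² = 3.6754 kg·m².
Thin rod: I_cm = (1/12)ML² = (1/12)(3.2)(0.35)² = 0.032667 kg·m²; centre at d = 0.5 + 0.52 + 0.52 + 0.175 = 1.715 m, so I = I_cm + Md² gives I = 0.032667 + (3.2)(1.715)² = 9.4446 kg·m².
Spherical shell: I_cm = (2/3)MR² = (2/3)(5.1)(0.27)² = 0.24786 kg·m²; centre at d = 0.5 + 0.52 + 0.52 + 0.175 + 0.175 + 0.27 = 2.16 m, so I = I_cm + Md² gives I = 0.24786 + (5.1)(2.16)² = 24.042 kg·m².
Total I = 0.5 + 3.6754 + 9.4446 + 24.042 = 37.662 kg·m².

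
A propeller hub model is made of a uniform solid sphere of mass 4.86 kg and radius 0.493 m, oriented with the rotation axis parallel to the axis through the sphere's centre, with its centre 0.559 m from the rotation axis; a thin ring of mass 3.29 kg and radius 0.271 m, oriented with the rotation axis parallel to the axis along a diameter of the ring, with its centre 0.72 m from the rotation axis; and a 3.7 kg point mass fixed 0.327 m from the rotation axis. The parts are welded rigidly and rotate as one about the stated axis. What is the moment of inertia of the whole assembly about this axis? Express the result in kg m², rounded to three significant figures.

4.21

Solid sphere: I_cm = (2/5)MR² = (2/5)(4.86)(0.493)² = 0.47249 kg m²; centre at d = 0.559 m, so the parallel axis theorem gives I = 0.47249 + (4.86)(0.559)² = 1.9911 kg m².
Thin ring: I_cm = (1/2)MR² = (1/2)(3.29)(0.271)² = 0.12081 kg m²; centre at d = 0.72 m, so the parallel axis theorem gives I = 0.12081 + (3.29)(0.72)² = 1.8263 kg m².
Point mass: I_cm = 0; centre at d = 0.327 m, so the parallel axis theorem gives I = 0 + (3.7)(0.327)² = 0.39564 kg m².
Total I = 1.9911 + 1.8263 + 0.39564 = 4.2131 kg m².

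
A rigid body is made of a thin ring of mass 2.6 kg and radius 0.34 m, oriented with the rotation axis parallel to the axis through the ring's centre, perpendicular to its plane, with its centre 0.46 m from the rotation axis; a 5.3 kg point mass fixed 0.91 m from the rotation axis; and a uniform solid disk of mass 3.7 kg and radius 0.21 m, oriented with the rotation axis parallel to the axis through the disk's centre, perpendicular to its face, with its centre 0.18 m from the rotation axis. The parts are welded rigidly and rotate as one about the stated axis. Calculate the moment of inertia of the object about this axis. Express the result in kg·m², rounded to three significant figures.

5.44

Thin ring: I_cm = MR² = (2.6)(0.34)² = 0.30056 kg·m²; centre at d = 0.46 m, so the parallel axis theorem gives I = 0.30056 + (2.6)(0.46)² = 0.85072 kg·m².
Point mass: I_cm = 0; centre at d = 0.91 m, so the parallel axis theorem gives I = 0 + (5.3)(0.91)² = 4.3889 kg·m².
Solid disk: I_cm = (1/2)MR² = (1/2)(3.7)(0.21)² = 0.081585 kg·m²; centre at d = 0.18 m, so the parallel axis theorem gives I = 0.081585 + (3.7)(0.18)² = 0.20147 kg·m².
Total I = 0.85072 + 4.3889 + 0.20147 = 5.4411 kg·m².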